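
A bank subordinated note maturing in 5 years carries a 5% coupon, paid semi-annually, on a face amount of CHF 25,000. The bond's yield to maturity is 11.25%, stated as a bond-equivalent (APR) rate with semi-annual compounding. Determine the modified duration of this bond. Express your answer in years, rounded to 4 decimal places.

Periodic yield y = 0.05625. First find Macaulay duration:
  t   CF        PV=CF/(1+0.05625)^t    t·PV
  1       625.00       591.7160       591.7160
  2       625.00       560.2045     1,120.4089
  3       625.00       530.3711     1,591.1133
  4       625.00       502.1265     2,008.5059
  5       625.00       475.3860     2,376.9301
  6       625.00       450.0696     2,700.4176
  7       625.00       426.1014     2,982.7098
  8       625.00       403.4096     3,227.2769
  9       625.00       381.9263     3,437.3363
  10   25,625.00    14,825.0666   148,250.6665
  Σ                 19,146.3776   168,287.0815
P = 19,146.3776; Macaulay duration = 168,287.0815 / 19,146.3776 = 8.78950 half-year periods = 4.39475 years.
Modified duration = D_Mac / (1 + y) = 4.39475 / 1.05625 = 4.16071 years.

4.1607 years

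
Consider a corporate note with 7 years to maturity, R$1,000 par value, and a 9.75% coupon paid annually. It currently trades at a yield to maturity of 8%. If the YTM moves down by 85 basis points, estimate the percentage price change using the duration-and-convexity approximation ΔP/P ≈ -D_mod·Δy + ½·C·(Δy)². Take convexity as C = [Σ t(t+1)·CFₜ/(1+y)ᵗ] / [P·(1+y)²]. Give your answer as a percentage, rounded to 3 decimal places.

+4.422%

With y = 0.08:
  t   CF        PV=CF/(1+0.08)^t    t·PV        t(t+1)·PV
  1        97.50        90.2778        90.2778         180.5556
  2        97.50        83.5905       167.1811         501.5432
  3        97.50        77.3986       232.1959         928.7837
  4        97.50        71.6654       286.6616       1,433.3082
  5        97.50        66.3569       331.7843       1,990.7059
  6        97.50        61.4415       368.6492       2,580.5446
  7     1,097.50       640.3807     4,482.6650      35,861.3197
  Σ                  1,091.1115     5,959.4149      43,476.7609
P = 1,091.1115; D_Mac = 5.46178 yrs; D_mod = 5.05721 yrs; C = 34.16178.
Duration effect: -5.05721 × (-0.0085) = +0.042986
Convexity effect: 0.5 × 34.16178 × (-0.0085)² = +0.0012341
ΔP/P ≈ +0.042986 + 0.0012341 = +0.044220 = +4.4220%.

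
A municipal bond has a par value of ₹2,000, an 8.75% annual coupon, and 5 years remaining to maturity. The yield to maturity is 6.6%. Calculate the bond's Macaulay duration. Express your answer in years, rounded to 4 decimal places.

Periodic yield y = 0.066. Discount each cash flow and weight by its year:
  t   CF        PV=CF/(1+0.066)^t    t·PV
  1       175.00       164.1651       164.1651
  2       175.00       154.0010       308.0021
  3       175.00       144.4663       433.3988
  4       175.00       135.5218       542.0873
  5     2,175.00     1,580.0588     7,900.2938
  Σ                  2,178.2130     9,347.9470
Price P = Σ PV = 2,178.2130.
Macaulay duration = Σ(t·PV) / P = 9,347.9470 / 2,178.2130 = 4.29157 years.

4.2916 years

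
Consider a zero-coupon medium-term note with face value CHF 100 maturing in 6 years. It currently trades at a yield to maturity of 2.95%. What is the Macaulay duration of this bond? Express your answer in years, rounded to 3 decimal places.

A zero-coupon bond has a single cash flow at maturity, so its Macaulay duration equals its maturity: 6 years.

6.000 years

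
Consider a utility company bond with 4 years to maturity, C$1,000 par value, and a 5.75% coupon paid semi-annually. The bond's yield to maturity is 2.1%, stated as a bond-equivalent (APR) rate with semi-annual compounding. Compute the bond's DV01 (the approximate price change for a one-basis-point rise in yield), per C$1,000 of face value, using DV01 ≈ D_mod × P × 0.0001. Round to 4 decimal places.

C$0.4124

Periodic yield y = 0.0105.
  t   CF        PV=CF/(1+0.0105)^t    t·PV
  1        28.75        28.4513        28.4513
  2        28.75        28.1556        56.3113
  3        28.75        27.8631        83.5892
  4        28.75        27.5735       110.2942
  5        28.75        27.2870       136.4351
  6        28.75        27.0035       162.0210
  7        28.75        26.7229       187.0603
  8     1,028.75       946.2792     7,570.2338
  Σ                  1,139.3361     8,334.3961
P = 1,139.3361; D_Mac = 7.31513 half-year periods = 3.65757 yrs; D_mod = 3.61956 yrs.
DV01 ≈ 3.61956 × 1,139.3361 × 0.0001 = 0.412390.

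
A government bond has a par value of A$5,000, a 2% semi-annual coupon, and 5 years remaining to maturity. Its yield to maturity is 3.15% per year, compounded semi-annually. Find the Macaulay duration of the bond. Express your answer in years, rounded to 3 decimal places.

4.776 years

Periodic yield y = 0.01575. Discount each cash flow and weight by its period:
  t   CF        PV=CF/(1+0.01575)^t    t·PV
  1        50.00        49.2247        49.2247
  2        50.00        48.4614        96.9229
  3        50.00        47.7100       143.1300
  4        50.00        46.9702       187.8809
  5        50.00        46.2419       231.2096
  6        50.00        45.5249       273.1494
  7        50.00        44.8190       313.7330
  8        50.00        44.1240       352.9924
  9        50.00        43.4399       390.9588
  10    5,050.00     4,319.3965    43,193.9646
  Σ                  4,735.9126    45,233.1664
Price P = Σ PV = 4,735.9126.
Macaulay duration = Σ(t·PV) / P = 45,233.1664 / 4,735.9126 = 9.55110 half-year periods.
In years: 9.55110 / 2 = 4.77555 years.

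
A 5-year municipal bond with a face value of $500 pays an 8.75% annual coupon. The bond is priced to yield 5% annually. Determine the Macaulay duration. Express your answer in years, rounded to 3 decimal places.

Periodic yield y = 0.05. Discount each cash flow and weight by its year:
  t   CF        PV=CF/(1+0.05)^t    t·PV
  1        43.75        41.6667        41.6667
  2        43.75        39.6825        79.3651
  3        43.75        37.7929       113.3787
  4        43.75        35.9932       143.9729
  5       543.75       426.0424     2,130.2118
  Σ                    581.1777     2,508.5951
Price P = Σ PV = 581.1777.
Macaulay duration = Σ(t·PV) / P = 2,508.5951 / 581.1777 = 4.31640 years.

4.316 years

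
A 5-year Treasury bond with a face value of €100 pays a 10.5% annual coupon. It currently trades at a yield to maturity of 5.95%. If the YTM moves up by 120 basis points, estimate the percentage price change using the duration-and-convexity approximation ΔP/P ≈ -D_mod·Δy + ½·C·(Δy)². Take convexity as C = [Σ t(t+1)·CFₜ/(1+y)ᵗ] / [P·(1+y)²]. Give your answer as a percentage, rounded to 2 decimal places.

-4.62%

With y = 0.0595:
  t   CF        PV=CF/(1+0.0595)^t    t·PV        t(t+1)·PV
  1        10.50         9.9103         9.9103          19.8207
  2        10.50         9.3538        18.7076          56.1227
  3        10.50         8.8285        26.4855         105.9419
  4        10.50         8.3327        33.3308         166.6539
  5       110.50        82.7670       413.8352       2,483.0115
  Σ                    119.1924       502.2694       2,831.5506
P = 119.1924; D_Mac = 4.21394 yrs; D_mod = 3.97729 yrs; C = 21.16284.
Duration effect: -3.97729 × (+0.012) = -0.047727
Convexity effect: 0.5 × 21.16284 × (0.012)² = +0.0015237
ΔP/P ≈ -0.047727 + 0.0015237 = -0.046204 = -4.6204%.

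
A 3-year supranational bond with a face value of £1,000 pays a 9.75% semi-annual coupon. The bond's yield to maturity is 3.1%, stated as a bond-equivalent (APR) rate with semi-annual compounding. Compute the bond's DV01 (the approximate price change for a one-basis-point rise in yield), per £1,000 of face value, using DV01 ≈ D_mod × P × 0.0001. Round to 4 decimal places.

£0.3165

Periodic yield y = 0.0155.
  t   CF        PV=CF/(1+0.0155)^t    t·PV
  1        48.75        48.0059        48.0059
  2        48.75        47.2732        94.5463
  3        48.75        46.5516       139.6549
  4        48.75        45.8411       183.3643
  5        48.75        45.1414       225.7070
  6     1,048.75       956.2962     5,737.7769
  Σ                  1,189.1093     6,429.0554
P = 1,189.1093; D_Mac = 5.40661 half-year periods = 2.70331 yrs; D_mod = 2.66205 yrs.
DV01 ≈ 2.66205 × 1,189.1093 × 0.0001 = 0.316546.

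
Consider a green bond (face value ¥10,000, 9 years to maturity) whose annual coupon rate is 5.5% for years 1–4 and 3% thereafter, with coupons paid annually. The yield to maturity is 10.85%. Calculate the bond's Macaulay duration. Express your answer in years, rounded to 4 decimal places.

6.9750 years

Periodic yield y = 0.1085. Discount each cash flow and weight by its year:
  t   CF        PV=CF/(1+0.1085)^t    t·PV
  1       550.00       496.1660       496.1660
  2       550.00       447.6013       895.2025
  3       550.00       403.7900     1,211.3701
  4       550.00       364.2671     1,457.0682
  5       300.00       179.2432       896.2162
  6       300.00       161.6989       970.1934
  7       300.00       145.8718     1,021.1027
  8       300.00       131.5939     1,052.7510
  9    10,300.00     4,075.8289    36,682.4604
  Σ                  6,406.0611    44,682.5305
Price P = Σ PV = 6,406.0611.
Macaulay duration = Σ(t·PV) / P = 44,682.5305 / 6,406.0611 = 6.97504 years.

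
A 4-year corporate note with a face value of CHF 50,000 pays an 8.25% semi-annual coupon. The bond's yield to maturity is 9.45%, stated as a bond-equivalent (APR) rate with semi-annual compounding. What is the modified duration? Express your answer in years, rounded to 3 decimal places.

Periodic yield y = 0.04725. First find Macaulay duration:
  t   CF        PV=CF/(1+0.04725)^t    t·PV
  1     2,062.50     1,969.4438     1,969.4438
  2     2,062.50     1,880.5861     3,761.1722
  3     2,062.50     1,795.7375     5,387.2125
  4     2,062.50     1,714.7171     6,858.8684
  5     2,062.50     1,637.3522     8,186.7611
  6     2,062.50     1,563.4779     9,380.8673
  7     2,062.50     1,492.9366    10,450.5564
  8    52,062.50    35,985.0464   287,880.3708
  Σ                 48,039.2976   333,875.2525
P = 48,039.2976; Macaulay duration = 333,875.2525 / 48,039.2976 = 6.95004 half-year periods = 3.47502 years.
Modified duration = D_Mac / (1 + y) = 3.47502 / 1.04725 = 3.31824 years.

3.318 years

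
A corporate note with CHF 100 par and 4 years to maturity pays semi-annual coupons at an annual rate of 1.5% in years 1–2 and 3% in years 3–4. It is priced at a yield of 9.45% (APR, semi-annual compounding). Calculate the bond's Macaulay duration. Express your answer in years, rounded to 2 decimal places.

3.86 years

Periodic yield y = 0.04725. Discount each cash flow and weight by its period:
  t   CF        PV=CF/(1+0.04725)^t    t·PV
  1         0.75         0.7162         0.7162
  2         0.75         0.6838         1.3677
  3         0.75         0.6530         1.9590
  4         0.75         0.6235         2.4941
  5         1.50         1.1908         5.9540
  6         1.50         1.1371         6.8224
  7         1.50         1.0858         7.6004
  8       101.50        70.1557       561.2458
  Σ                     76.2459       588.1596
Price P = Σ PV = 76.2459.
Macaulay duration = Σ(t·PV) / P = 588.1596 / 76.2459 = 7.71398 half-year periods.
In years: 7.71398 / 2 = 3.85699 years.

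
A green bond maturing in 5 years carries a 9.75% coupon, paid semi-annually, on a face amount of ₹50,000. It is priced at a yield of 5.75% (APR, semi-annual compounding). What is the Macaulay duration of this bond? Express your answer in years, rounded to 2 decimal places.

4.15 years

Periodic yield y = 0.02875. Discount each cash flow and weight by its period:
  t   CF        PV=CF/(1+0.02875)^t    t·PV
  1     2,437.50     2,369.3803     2,369.3803
  2     2,437.50     2,303.1643     4,606.3287
  3     2,437.50     2,238.7989     6,716.3966
  4     2,437.50     2,176.2322     8,704.9288
  5     2,437.50     2,115.4140    10,577.0702
  6     2,437.50     2,056.2955    12,337.7733
  7     2,437.50     1,998.8292    13,991.8045
  8     2,437.50     1,942.9689    15,543.7508
  9     2,437.50     1,888.6696    16,998.0264
  10   52,437.50    39,495.1253   394,951.2530
  Σ                 58,584.8783   486,796.7126
Price P = Σ PV = 58,584.8783.
Macaulay duration = Σ(t·PV) / P = 486,796.7126 / 58,584.8783 = 8.30926 half-year periods.
In years: 8.30926 / 2 = 4.15463 years.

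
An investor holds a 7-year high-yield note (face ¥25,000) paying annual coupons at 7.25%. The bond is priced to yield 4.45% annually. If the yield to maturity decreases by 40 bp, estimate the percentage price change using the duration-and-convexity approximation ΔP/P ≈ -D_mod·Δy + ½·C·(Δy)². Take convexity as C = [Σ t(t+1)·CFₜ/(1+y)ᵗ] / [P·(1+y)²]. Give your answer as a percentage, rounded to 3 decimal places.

+2.266%

With y = 0.0445:
  t   CF        PV=CF/(1+0.0445)^t    t·PV        t(t+1)·PV
  1     1,812.50     1,735.2800     1,735.2800       3,470.5601
  2     1,812.50     1,661.3500     3,322.6999       9,968.0998
  3     1,812.50     1,590.5696     4,771.7089      19,086.8354
  4     1,812.50     1,522.8048     6,091.2192      30,456.0961
  5     1,812.50     1,457.9270     7,289.6352      43,737.8115
  6     1,812.50     1,395.8134     8,374.8801      58,624.1609
  7    26,812.50    19,768.7040   138,380.9282   1,107,047.4256
  Σ                 29,132.4489   169,966.3516   1,272,390.9893
P = 29,132.4489; D_Mac = 5.83426 yrs; D_mod = 5.58570 yrs; C = 40.03379.
Duration effect: -5.58570 × (-0.004) = +0.022343
Convexity effect: 0.5 × 40.03379 × (-0.004)² = +0.0003203
ΔP/P ≈ +0.022343 + 0.0003203 = +0.022663 = +2.2663%.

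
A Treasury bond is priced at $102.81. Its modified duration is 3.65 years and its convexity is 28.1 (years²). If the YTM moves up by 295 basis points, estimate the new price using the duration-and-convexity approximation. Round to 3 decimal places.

Duration effect: -D_mod·Δy = -3.65 × (+0.0295) = -0.107675
Convexity effect: ½·C·(Δy)² = 0.5 × 28.1 × (0.0295)² = +0.0122270125
ΔP/P ≈ -0.107675 + 0.0122270125 = -0.0954479875
New price ≈ 102.81 × (1 - 0.0954479875) = 92.996992405125.

$92.997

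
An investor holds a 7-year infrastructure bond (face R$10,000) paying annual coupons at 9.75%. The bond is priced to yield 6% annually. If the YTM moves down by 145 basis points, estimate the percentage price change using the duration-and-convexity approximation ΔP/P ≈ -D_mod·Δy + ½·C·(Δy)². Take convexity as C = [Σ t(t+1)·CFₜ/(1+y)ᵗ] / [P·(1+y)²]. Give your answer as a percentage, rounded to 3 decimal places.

+7.966%

With y = 0.06:
  t   CF        PV=CF/(1+0.06)^t    t·PV        t(t+1)·PV
  1       975.00       919.8113       919.8113       1,839.6226
  2       975.00       867.7465     1,735.4931       5,206.4792
  3       975.00       818.6288     2,455.8864       9,823.5456
  4       975.00       772.2913     3,089.1653      15,445.8264
  5       975.00       728.5767     3,642.8836      21,857.3016
  6       975.00       687.3365     4,124.0192      28,868.1341
  7    10,975.00     7,299.0018    51,093.0128     408,744.1020
  Σ                 12,093.3930    67,060.2716     491,785.0116
P = 12,093.3930; D_Mac = 5.54520 yrs; D_mod = 5.23132 yrs; C = 36.19223.
Duration effect: -5.23132 × (-0.0145) = +0.075854
Convexity effect: 0.5 × 36.19223 × (-0.0145)² = +0.0038047
ΔP/P ≈ +0.075854 + 0.0038047 = +0.079659 = +7.9659%.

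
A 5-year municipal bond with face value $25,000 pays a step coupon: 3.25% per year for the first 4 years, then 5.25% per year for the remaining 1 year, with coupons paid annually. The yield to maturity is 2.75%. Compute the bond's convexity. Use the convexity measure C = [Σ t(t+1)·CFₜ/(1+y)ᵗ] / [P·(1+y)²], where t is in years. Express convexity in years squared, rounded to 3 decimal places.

With y = 0.0275:
  t   CF        PV=CF/(1+0.0275)^t    t·PV        t(t+1)·PV
  1       812.50       790.7543       790.7543       1,581.5085
  2       812.50       769.5905     1,539.1810       4,617.5431
  3       812.50       748.9932     2,246.9796       8,987.9185
  4       812.50       728.9472     2,915.7886      14,578.9432
  5    26,312.50    22,974.8646   114,874.3230     689,245.9378
  Σ                 26,013.1497   122,367.0265     719,011.8510
P = 26,013.1497.
Convexity = Σ t(t+1)·PV / [P·(1+y)²] = 719,011.8510 / (26,013.1497 × 1.055756) = 26.18059.

26.181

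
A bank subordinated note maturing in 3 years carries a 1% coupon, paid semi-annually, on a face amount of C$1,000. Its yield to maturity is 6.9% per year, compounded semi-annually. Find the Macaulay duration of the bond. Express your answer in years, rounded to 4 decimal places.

2.9588 years

Periodic yield y = 0.0345. Discount each cash flow and weight by its period:
  t   CF        PV=CF/(1+0.0345)^t    t·PV
  1         5.00         4.8333         4.8333
  2         5.00         4.6721         9.3441
  3         5.00         4.5163        13.5488
  4         5.00         4.3656        17.4626
  5         5.00         4.2200        21.1002
  6     1,005.00       819.9419     4,919.6515
  Σ                    842.5492     4,985.9405
Price P = Σ PV = 842.5492.
Macaulay duration = Σ(t·PV) / P = 4,985.9405 / 842.5492 = 5.91768 half-year periods.
In years: 5.91768 / 2 = 2.95884 years.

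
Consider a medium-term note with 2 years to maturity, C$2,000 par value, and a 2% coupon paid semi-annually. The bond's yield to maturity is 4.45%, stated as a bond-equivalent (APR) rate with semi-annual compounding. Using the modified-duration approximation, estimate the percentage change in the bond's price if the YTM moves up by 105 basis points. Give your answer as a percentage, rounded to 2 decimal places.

-2.02%

Periodic yield y = 0.02225. Modified duration first:
  t   CF        PV=CF/(1+0.02225)^t    t·PV
  1        20.00        19.5647        19.5647
  2        20.00        19.1388        38.2777
  3        20.00        18.7223        56.1668
  4     2,020.00     1,849.7920     7,399.1679
  Σ                  1,907.2178     7,513.1771
P = 1,907.2178; D_Mac = 3.93934 half-year periods = 1.96967 yrs; D_mod = 1.96967/(1+0.02225) = 1.92680 yrs.
ΔP/P ≈ -D_mod · Δy = -1.92680 × (+0.0105) = -0.020231 = -2.0231%.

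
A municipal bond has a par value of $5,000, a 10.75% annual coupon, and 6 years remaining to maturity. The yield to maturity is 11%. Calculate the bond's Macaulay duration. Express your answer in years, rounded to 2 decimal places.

Periodic yield y = 0.11. Discount each cash flow and weight by its year:
  t   CF        PV=CF/(1+0.11)^t    t·PV
  1       537.50       484.2342       484.2342
  2       537.50       436.2471       872.4941
  3       537.50       393.0154     1,179.0461
  4       537.50       354.0679     1,416.2716
  5       537.50       318.9801     1,594.9004
  6     5,537.50     2,960.5736    17,763.4418
  Σ                  4,947.1183    23,310.3883
Price P = Σ PV = 4,947.1183.
Macaulay duration = Σ(t·PV) / P = 23,310.3883 / 4,947.1183 = 4.71191 years.

4.71 years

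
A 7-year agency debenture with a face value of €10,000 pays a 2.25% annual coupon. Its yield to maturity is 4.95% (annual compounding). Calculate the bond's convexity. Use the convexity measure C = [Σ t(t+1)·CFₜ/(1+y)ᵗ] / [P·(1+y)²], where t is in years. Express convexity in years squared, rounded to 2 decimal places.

With y = 0.0495:
  t   CF        PV=CF/(1+0.0495)^t    t·PV        t(t+1)·PV
  1       225.00       214.3878       214.3878         428.7756
  2       225.00       204.2761       408.5523       1,225.6568
  3       225.00       194.6414       583.9242       2,335.6966
  4       225.00       185.4611       741.8443       3,709.2213
  5       225.00       176.7137       883.5687       5,301.4120
  6       225.00       168.3790     1,010.2738       7,071.9169
  7    10,225.00     7,290.9852    51,036.8964     408,295.1708
  Σ                  8,434.8443    54,879.4474     428,367.8501
P = 8,434.8443.
Convexity = Σ t(t+1)·PV / [P·(1+y)²] = 428,367.8501 / (8,434.8443 × 1.101450) = 46.10785.

46.11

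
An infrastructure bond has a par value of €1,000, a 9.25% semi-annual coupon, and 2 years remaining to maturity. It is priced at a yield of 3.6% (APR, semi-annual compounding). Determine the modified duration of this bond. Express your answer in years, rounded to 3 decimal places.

Periodic yield y = 0.018. First find Macaulay duration:
  t   CF        PV=CF/(1+0.018)^t    t·PV
  1        46.25        45.4322        45.4322
  2        46.25        44.6289        89.2578
  3        46.25        43.8398       131.5194
  4     1,046.25       974.1916     3,896.7662
  Σ                  1,108.0925     4,162.9756
P = 1,108.0925; Macaulay duration = 4,162.9756 / 1,108.0925 = 3.75688 half-year periods = 1.87844 years.
Modified duration = D_Mac / (1 + y) = 1.87844 / 1.018 = 1.84523 years.

1.845 years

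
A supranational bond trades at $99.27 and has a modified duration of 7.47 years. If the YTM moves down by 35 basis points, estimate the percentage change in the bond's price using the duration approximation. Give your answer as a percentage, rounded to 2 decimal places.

+2.61%

Duration approximation: ΔP/P ≈ -D_mod · Δy = -7.47 × (-0.0035) = +0.026145.
As a percentage: +2.6145%.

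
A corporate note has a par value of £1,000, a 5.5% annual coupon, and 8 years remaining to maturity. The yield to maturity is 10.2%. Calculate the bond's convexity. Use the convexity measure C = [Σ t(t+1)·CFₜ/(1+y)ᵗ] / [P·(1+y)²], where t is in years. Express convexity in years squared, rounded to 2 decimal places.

44.29

With y = 0.102:
  t   CF        PV=CF/(1+0.102)^t    t·PV        t(t+1)·PV
  1        55.00        49.9093        49.9093          99.8185
  2        55.00        45.2897        90.5794         271.7382
  3        55.00        41.0977       123.2932         493.1728
  4        55.00        37.2938       149.1751         745.8754
  5        55.00        33.8419       169.2095       1,015.2570
  6        55.00        30.7095       184.2572       1,289.8001
  7        55.00        27.8671       195.0696       1,560.5567
  8     1,055.00       485.0647     3,880.5179      34,924.6611
  Σ                    751.0737     4,842.0111      40,400.8799
P = 751.0737.
Convexity = Σ t(t+1)·PV / [P·(1+y)²] = 40,400.8799 / (751.0737 × 1.214404) = 44.29402.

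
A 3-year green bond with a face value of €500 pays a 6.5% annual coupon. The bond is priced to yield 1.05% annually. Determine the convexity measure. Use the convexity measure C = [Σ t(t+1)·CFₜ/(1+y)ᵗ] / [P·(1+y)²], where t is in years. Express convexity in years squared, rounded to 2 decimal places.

With y = 0.0105:
  t   CF        PV=CF/(1+0.0105)^t    t·PV        t(t+1)·PV
  1        32.50        32.1623        32.1623          64.3246
  2        32.50        31.8281        63.6562         190.9686
  3       532.50       516.0724     1,548.2173       6,192.8692
  Σ                    580.0628     1,644.0358       6,448.1624
P = 580.0628.
Convexity = Σ t(t+1)·PV / [P·(1+y)²] = 6,448.1624 / (580.0628 × 1.021110) = 10.88650.

10.89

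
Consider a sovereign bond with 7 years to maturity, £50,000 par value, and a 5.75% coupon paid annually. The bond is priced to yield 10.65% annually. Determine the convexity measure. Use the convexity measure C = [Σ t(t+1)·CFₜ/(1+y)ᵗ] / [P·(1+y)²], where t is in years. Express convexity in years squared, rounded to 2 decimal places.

35.36

With y = 0.1065:
  t   CF        PV=CF/(1+0.1065)^t    t·PV        t(t+1)·PV
  1     2,875.00     2,598.2829     2,598.2829       5,196.5657
  2     2,875.00     2,348.1996     4,696.3992      14,089.1977
  3     2,875.00     2,122.1867     6,366.5602      25,466.2407
  4     2,875.00     1,917.9275     7,671.7098      38,358.5491
  5     2,875.00     1,733.3280     8,666.6401      51,999.8406
  6     2,875.00     1,566.4962     9,398.9771      65,792.8395
  7    52,875.00    26,036.9706   182,258.7941   1,458,070.3531
  Σ                 38,323.3915   221,657.3634   1,658,973.5864
P = 38,323.3915.
Convexity = Σ t(t+1)·PV / [P·(1+y)²] = 1,658,973.5864 / (38,323.3915 × 1.224342) = 35.35678.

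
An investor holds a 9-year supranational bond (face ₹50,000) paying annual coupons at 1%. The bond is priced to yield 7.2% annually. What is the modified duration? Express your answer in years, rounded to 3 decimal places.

Periodic yield y = 0.072. First find Macaulay duration:
  t   CF        PV=CF/(1+0.072)^t    t·PV
  1       500.00       466.4179       466.4179
  2       500.00       435.0913       870.1827
  3       500.00       405.8688     1,217.6063
  4       500.00       378.6089     1,514.4358
  5       500.00       353.1800     1,765.8999
  6       500.00       329.4589     1,976.7536
  7       500.00       307.3311     2,151.3177
  8       500.00       286.6895     2,293.5157
  9    50,500.00    27,010.8537   243,097.6829
  Σ                 29,973.5001   255,353.8124
P = 29,973.5001; Macaulay duration = 255,353.8124 / 29,973.5001 = 8.51932 years.
Modified duration = D_Mac / (1 + y) = 8.51932 / 1.072 = 7.94713 years.

7.947 years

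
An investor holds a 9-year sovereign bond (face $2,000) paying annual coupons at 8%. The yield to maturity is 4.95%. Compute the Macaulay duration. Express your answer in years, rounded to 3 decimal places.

Periodic yield y = 0.0495. Discount each cash flow and weight by its year:
  t   CF        PV=CF/(1+0.0495)^t    t·PV
  1       160.00       152.4535       152.4535
  2       160.00       145.2630       290.5261
  3       160.00       138.4117       415.2350
  4       160.00       131.8834       527.5337
  5       160.00       125.6631       628.3155
  6       160.00       119.7362       718.4170
  7       160.00       114.0888       798.6214
  8       160.00       108.7077       869.6619
  9     2,160.00     1,398.3367    12,585.0306
  Σ                  2,434.5441    16,985.7945
Price P = Σ PV = 2,434.5441.
Macaulay duration = Σ(t·PV) / P = 16,985.7945 / 2,434.5441 = 6.97699 years.

6.977 years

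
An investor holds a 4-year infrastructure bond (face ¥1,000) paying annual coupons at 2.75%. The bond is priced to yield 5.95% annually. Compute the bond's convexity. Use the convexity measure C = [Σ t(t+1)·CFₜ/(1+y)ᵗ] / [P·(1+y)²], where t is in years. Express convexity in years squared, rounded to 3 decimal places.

16.820

With y = 0.0595:
  t   CF        PV=CF/(1+0.0595)^t    t·PV        t(t+1)·PV
  1        27.50        25.9556        25.9556          51.9113
  2        27.50        24.4980        48.9960         146.9880
  3        27.50        23.1222        69.3667         277.4668
  4     1,027.50       815.4137     3,261.6547      16,308.2733
  Σ                    888.9895     3,405.9730      16,784.6395
P = 888.9895.
Convexity = Σ t(t+1)·PV / [P·(1+y)²] = 16,784.6395 / (888.9895 × 1.122540) = 16.81951.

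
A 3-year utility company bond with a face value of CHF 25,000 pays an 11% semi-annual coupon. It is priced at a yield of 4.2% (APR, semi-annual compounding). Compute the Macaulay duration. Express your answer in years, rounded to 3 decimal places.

2.670 years

Periodic yield y = 0.021. Discount each cash flow and weight by its period:
  t   CF        PV=CF/(1+0.021)^t    t·PV
  1     1,375.00     1,346.7189     1,346.7189
  2     1,375.00     1,319.0195     2,638.0390
  3     1,375.00     1,291.8898     3,875.6694
  4     1,375.00     1,265.3181     5,061.2725
  5     1,375.00     1,239.2930     6,196.4649
  6    26,375.00    23,282.9506   139,697.7033
  Σ                 29,745.1899   158,815.8680
Price P = Σ PV = 29,745.1899.
Macaulay duration = Σ(t·PV) / P = 158,815.8680 / 29,745.1899 = 5.33921 half-year periods.
In years: 5.33921 / 2 = 2.66961 years.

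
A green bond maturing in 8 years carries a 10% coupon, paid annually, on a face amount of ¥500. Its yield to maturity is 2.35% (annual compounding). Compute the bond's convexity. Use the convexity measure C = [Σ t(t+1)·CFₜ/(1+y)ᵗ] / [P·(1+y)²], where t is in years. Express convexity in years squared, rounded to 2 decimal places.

With y = 0.0235:
  t   CF        PV=CF/(1+0.0235)^t    t·PV        t(t+1)·PV
  1        50.00        48.8520        48.8520          97.7040
  2        50.00        47.7303        95.4606         286.3819
  3        50.00        46.6344       139.9032         559.6129
  4        50.00        45.5637       182.2546         911.2732
  5        50.00        44.5175       222.5875       1,335.5250
  6        50.00        43.4954       260.9722       1,826.8051
  7        50.00        42.4967       297.4768       2,379.8145
  8       550.00       456.7304     3,653.8432      32,884.5884
  Σ                    776.0203     4,901.3501      40,281.7049
P = 776.0203.
Convexity = Σ t(t+1)·PV / [P·(1+y)²] = 40,281.7049 / (776.0203 × 1.047552) = 49.55176.

49.55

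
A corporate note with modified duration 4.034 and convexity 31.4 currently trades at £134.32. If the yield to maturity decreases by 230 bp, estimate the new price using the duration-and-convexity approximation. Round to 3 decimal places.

Duration effect: -D_mod·Δy = -4.034 × (-0.023) = +0.092782
Convexity effect: ½·C·(Δy)² = 0.5 × 31.4 × (-0.023)² = +0.0083053
ΔP/P ≈ +0.092782 + 0.0083053 = +0.1010873
New price ≈ 134.32 × (1 + 0.1010873) = 147.898046136.

£147.898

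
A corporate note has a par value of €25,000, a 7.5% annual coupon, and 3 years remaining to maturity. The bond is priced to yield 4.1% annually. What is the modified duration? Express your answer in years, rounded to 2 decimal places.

2.69 years

Periodic yield y = 0.041. First find Macaulay duration:
  t   CF        PV=CF/(1+0.041)^t    t·PV
  1     1,875.00     1,801.1527     1,801.1527
  2     1,875.00     1,730.2140     3,460.4279
  3    26,875.00    23,822.9909    71,468.9726
  Σ                 27,354.3576    76,730.5533
P = 27,354.3576; Macaulay duration = 76,730.5533 / 27,354.3576 = 2.80506 years.
Modified duration = D_Mac / (1 + y) = 2.80506 / 1.041 = 2.69458 years.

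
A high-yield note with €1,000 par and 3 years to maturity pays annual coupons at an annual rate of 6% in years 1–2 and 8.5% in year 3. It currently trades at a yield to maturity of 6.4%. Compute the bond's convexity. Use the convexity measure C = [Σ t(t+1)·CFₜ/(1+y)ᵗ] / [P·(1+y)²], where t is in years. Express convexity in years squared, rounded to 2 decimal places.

9.83

With y = 0.064:
  t   CF        PV=CF/(1+0.064)^t    t·PV        t(t+1)·PV
  1        60.00        56.3910        56.3910         112.7820
  2        60.00        52.9990       105.9981         317.9942
  3     1,085.00       900.7512     2,702.2536      10,809.0145
  Σ                  1,010.1412     2,864.6427      11,239.7907
P = 1,010.1412.
Convexity = Σ t(t+1)·PV / [P·(1+y)²] = 11,239.7907 / (1,010.1412 × 1.132096) = 9.82863.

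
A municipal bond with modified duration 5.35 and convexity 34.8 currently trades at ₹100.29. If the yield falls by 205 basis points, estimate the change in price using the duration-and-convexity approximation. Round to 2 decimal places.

Duration effect: -D_mod·Δy = -5.35 × (-0.0205) = +0.109675
Convexity effect: ½·C·(Δy)² = 0.5 × 34.8 × (-0.0205)² = +0.00731235
ΔP/P ≈ +0.109675 + 0.00731235 = +0.11698735
ΔP ≈ 100.29 × (+0.11698735) = +11.7326613315.

+₹11.73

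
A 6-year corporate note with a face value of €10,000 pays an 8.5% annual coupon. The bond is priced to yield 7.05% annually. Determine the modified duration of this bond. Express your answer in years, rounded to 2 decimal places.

4.65 years

Periodic yield y = 0.0705. First find Macaulay duration:
  t   CF        PV=CF/(1+0.0705)^t    t·PV
  1       850.00       794.0215       794.0215
  2       850.00       741.7296     1,483.4591
  3       850.00       692.8814     2,078.6442
  4       850.00       647.2503     2,589.0011
  5       850.00       604.6243     3,023.1213
  6    10,850.00     7,209.5757    43,257.4544
  Σ                 10,690.0827    53,225.7016
P = 10,690.0827; Macaulay duration = 53,225.7016 / 10,690.0827 = 4.97898 years.
Modified duration = D_Mac / (1 + y) = 4.97898 / 1.0705 = 4.65108 years.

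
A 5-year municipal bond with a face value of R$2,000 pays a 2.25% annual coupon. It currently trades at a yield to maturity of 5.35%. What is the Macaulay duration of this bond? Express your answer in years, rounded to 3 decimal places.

4.766 years

Periodic yield y = 0.0535. Discount each cash flow and weight by its year:
  t   CF        PV=CF/(1+0.0535)^t    t·PV
  1        45.00        42.7148        42.7148
  2        45.00        40.5456        81.0911
  3        45.00        38.4865       115.4596
  4        45.00        36.5321       146.1283
  5     2,045.00     1,575.8708     7,879.3541
  Σ                  1,734.1498     8,264.7479
Price P = Σ PV = 1,734.1498.
Macaulay duration = Σ(t·PV) / P = 8,264.7479 / 1,734.1498 = 4.76588 years.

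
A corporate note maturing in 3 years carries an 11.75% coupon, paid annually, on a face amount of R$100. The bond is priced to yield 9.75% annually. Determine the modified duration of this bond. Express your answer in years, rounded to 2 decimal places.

Periodic yield y = 0.0975. First find Macaulay duration:
  t   CF        PV=CF/(1+0.0975)^t    t·PV
  1        11.75        10.7062        10.7062
  2        11.75         9.7550        19.5101
  3       111.75        84.5345       253.6035
  Σ                    104.9957       283.8197
P = 104.9957; Macaulay duration = 283.8197 / 104.9957 = 2.70316 years.
Modified duration = D_Mac / (1 + y) = 2.70316 / 1.0975 = 2.46301 years.

2.46 years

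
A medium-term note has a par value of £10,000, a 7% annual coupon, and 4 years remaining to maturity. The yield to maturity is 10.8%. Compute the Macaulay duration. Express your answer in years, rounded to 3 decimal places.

3.597 years

Periodic yield y = 0.108. Discount each cash flow and weight by its year:
  t   CF        PV=CF/(1+0.108)^t    t·PV
  1       700.00       631.7690       631.7690
  2       700.00       570.1886     1,140.3772
  3       700.00       514.6106     1,543.8319
  4    10,700.00     7,099.4505    28,397.8020
  Σ                  8,816.0187    31,713.7801
Price P = Σ PV = 8,816.0187.
Macaulay duration = Σ(t·PV) / P = 31,713.7801 / 8,816.0187 = 3.59729 years.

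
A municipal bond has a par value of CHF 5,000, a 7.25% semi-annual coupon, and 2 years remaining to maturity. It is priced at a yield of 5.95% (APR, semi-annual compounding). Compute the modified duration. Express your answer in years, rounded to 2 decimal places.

Periodic yield y = 0.02975. First find Macaulay duration:
  t   CF        PV=CF/(1+0.02975)^t    t·PV
  1       181.25       176.0136       176.0136
  2       181.25       170.9285       341.8569
  3       181.25       165.9903       497.9708
  4     5,181.25     4,607.9456    18,431.7825
  Σ                  5,120.8780    19,447.6238
P = 5,120.8780; Macaulay duration = 19,447.6238 / 5,120.8780 = 3.79771 half-year periods = 1.89886 years.
Modified duration = D_Mac / (1 + y) = 1.89886 / 1.02975 = 1.84400 years.

1.84 years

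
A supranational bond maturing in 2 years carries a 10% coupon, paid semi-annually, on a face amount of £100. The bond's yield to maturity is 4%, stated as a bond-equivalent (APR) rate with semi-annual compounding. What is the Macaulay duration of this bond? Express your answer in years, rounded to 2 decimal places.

1.87 years

Periodic yield y = 0.02. Discount each cash flow and weight by its period:
  t   CF        PV=CF/(1+0.02)^t    t·PV
  1         5.00         4.9020         4.9020
  2         5.00         4.8058         9.6117
  3         5.00         4.7116        14.1348
  4       105.00        97.0038       388.0151
  Σ                    111.4232       416.6636
Price P = Σ PV = 111.4232.
Macaulay duration = Σ(t·PV) / P = 416.6636 / 111.4232 = 3.73947 half-year periods.
In years: 3.73947 / 2 = 1.86973 years.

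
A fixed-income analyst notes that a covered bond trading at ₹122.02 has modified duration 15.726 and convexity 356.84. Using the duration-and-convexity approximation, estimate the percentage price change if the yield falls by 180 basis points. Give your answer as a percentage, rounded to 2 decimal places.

+34.09%

Duration effect: -D_mod·Δy = -15.726 × (-0.018) = +0.283068
Convexity effect: ½·C·(Δy)² = 0.5 × 356.84 × (-0.018)² = +0.05780808
ΔP/P ≈ +0.283068 + 0.05780808 = +0.34087608
= +34.087608%.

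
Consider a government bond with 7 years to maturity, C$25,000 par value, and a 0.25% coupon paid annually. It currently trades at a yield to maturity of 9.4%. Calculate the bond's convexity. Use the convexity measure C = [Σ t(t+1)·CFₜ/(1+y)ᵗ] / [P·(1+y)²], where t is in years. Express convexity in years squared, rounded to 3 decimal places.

46.121

With y = 0.094:
  t   CF        PV=CF/(1+0.094)^t    t·PV        t(t+1)·PV
  1        62.50        57.1298        57.1298         114.2596
  2        62.50        52.2210       104.4420         313.3261
  3        62.50        47.7340       143.2021         572.8083
  4        62.50        43.6326       174.5303         872.6513
  5        62.50        39.8835       199.4176       1,196.5054
  6        62.50        36.4566       218.7396       1,531.1769
  7    25,062.50    13,362.9744    93,540.8207     748,326.5657
  Σ                 13,640.0319    94,438.2820     752,927.2933
P = 13,640.0319.
Convexity = Σ t(t+1)·PV / [P·(1+y)²] = 752,927.2933 / (13,640.0319 × 1.196836) = 46.12146.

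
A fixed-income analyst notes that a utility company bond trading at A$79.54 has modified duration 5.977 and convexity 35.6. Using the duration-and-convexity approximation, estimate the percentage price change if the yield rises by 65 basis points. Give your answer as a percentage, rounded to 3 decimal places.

Duration effect: -D_mod·Δy = -5.977 × (+0.0065) = -0.0388505
Convexity effect: ½·C·(Δy)² = 0.5 × 35.6 × (0.0065)² = +0.00075205
ΔP/P ≈ -0.0388505 + 0.00075205 = -0.03809845
= -3.809845%.

-3.810%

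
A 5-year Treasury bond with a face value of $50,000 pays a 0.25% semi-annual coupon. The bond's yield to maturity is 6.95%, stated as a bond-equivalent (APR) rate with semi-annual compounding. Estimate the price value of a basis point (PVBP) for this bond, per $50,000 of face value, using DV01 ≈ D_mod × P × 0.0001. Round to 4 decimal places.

Periodic yield y = 0.03475.
  t   CF        PV=CF/(1+0.03475)^t    t·PV
  1        62.50        60.4011        60.4011
  2        62.50        58.3726       116.7452
  3        62.50        56.4123       169.2369
  4        62.50        54.5178       218.0712
  5        62.50        52.6869       263.4346
  6        62.50        50.9175       305.5052
  7        62.50        49.2076       344.4530
  8        62.50        47.5550       380.4403
  9        62.50        45.9580       413.6220
  10   50,062.50    35,576.0873   355,760.8734
  Σ                 36,052.1162   358,032.7830
P = 36,052.1162; D_Mac = 9.93098 half-year periods = 4.96549 yrs; D_mod = 4.79873 yrs.
DV01 ≈ 4.79873 × 36,052.1162 × 0.0001 = 17.300449.

$17.3004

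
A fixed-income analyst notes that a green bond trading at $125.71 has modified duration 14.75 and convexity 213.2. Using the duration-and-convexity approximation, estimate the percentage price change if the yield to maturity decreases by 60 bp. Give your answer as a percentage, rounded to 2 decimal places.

Duration effect: -D_mod·Δy = -14.75 × (-0.006) = +0.088500
Convexity effect: ½·C·(Δy)² = 0.5 × 213.2 × (-0.006)² = +0.0038376
ΔP/P ≈ +0.088500 + 0.0038376 = +0.0923376
= +9.23376%.

+9.23%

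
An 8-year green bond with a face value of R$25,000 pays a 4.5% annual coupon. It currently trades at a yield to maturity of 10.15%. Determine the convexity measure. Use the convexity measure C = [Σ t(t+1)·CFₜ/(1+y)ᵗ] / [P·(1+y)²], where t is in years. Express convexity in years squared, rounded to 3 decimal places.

46.153

With y = 0.1015:
  t   CF        PV=CF/(1+0.1015)^t    t·PV        t(t+1)·PV
  1     1,125.00     1,021.3345     1,021.3345       2,042.6691
  2     1,125.00       927.2216     1,854.4431       5,563.3293
  3     1,125.00       841.7808     2,525.3424      10,101.3697
  4     1,125.00       764.2132     3,056.8527      15,284.2634
  5     1,125.00       693.7932     3,468.9658      20,813.7949
  6     1,125.00       629.8622     3,779.1729      26,454.2104
  7     1,125.00       571.8222     4,002.7554      32,022.0432
  8    26,125.00    12,055.3629    96,442.9029     867,986.1265
  Σ                 17,505.3905   116,151.7698     980,267.8064
P = 17,505.3905.
Convexity = Σ t(t+1)·PV / [P·(1+y)²] = 980,267.8064 / (17,505.3905 × 1.213302) = 46.15342.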